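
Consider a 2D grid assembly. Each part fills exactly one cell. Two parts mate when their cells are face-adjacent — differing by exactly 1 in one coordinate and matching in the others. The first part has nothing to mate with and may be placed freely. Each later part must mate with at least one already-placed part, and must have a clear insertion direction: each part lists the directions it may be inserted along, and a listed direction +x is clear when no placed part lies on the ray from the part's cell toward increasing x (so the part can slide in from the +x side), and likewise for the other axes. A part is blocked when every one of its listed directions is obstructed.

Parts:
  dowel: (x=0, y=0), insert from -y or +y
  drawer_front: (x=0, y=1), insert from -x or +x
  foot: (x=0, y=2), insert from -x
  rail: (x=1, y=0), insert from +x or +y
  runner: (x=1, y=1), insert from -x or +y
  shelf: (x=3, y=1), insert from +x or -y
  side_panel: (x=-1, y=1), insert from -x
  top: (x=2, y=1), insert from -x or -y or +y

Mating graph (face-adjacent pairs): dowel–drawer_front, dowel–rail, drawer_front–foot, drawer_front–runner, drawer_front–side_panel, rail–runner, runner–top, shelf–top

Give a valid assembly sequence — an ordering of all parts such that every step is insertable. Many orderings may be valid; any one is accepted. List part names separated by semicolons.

1. foot@(0, 2) [-x clear] — {foot}
2. drawer_front@(0, 1) [-x clear] — {drawer_front, foot}
3. side_panel@(-1, 1) [-x clear] — {drawer_front, foot, side_panel}
4. dowel@(0, 0) [-y clear] — {dowel, drawer_front, foot, side_panel}
5. rail@(1, 0) [+x clear] — {dowel, drawer_front, foot, rail, side_panel}
6. runner@(1, 1) [+y clear] — {dowel, drawer_front, foot, rail, runner, side_panel}
7. top@(2, 1) [-y clear] — {dowel, drawer_front, foot, rail, runner, side_panel, top}
8. shelf@(3, 1) [+x clear] — {dowel, drawer_front, foot, rail, runner, shelf, side_panel, top}

foot; drawer_front; side_panel; dowel; rail; runner; top; shelf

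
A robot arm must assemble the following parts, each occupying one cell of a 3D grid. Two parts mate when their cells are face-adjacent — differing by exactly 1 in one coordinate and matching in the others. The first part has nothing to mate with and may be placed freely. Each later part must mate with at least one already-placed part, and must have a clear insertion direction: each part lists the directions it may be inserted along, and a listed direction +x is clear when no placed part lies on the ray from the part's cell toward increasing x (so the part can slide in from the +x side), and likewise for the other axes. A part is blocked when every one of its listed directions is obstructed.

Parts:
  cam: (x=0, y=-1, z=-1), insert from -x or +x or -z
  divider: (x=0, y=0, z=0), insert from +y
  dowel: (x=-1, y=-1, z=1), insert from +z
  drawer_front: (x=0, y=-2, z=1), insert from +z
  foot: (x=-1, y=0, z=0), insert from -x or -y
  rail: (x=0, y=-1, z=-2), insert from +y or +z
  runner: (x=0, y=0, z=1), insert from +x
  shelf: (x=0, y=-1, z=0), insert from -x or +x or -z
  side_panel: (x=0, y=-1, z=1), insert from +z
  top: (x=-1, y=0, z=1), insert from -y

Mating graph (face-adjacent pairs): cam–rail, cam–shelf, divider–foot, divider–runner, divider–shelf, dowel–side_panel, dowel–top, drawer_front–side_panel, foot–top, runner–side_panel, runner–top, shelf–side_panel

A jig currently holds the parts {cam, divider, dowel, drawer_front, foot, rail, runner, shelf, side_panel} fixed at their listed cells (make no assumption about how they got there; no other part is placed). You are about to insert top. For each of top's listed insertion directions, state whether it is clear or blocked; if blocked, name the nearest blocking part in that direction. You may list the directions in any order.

-y: nearest on ray is dowel@(-1, -1, 1) ⇒ blocked

-y: blocked by dowel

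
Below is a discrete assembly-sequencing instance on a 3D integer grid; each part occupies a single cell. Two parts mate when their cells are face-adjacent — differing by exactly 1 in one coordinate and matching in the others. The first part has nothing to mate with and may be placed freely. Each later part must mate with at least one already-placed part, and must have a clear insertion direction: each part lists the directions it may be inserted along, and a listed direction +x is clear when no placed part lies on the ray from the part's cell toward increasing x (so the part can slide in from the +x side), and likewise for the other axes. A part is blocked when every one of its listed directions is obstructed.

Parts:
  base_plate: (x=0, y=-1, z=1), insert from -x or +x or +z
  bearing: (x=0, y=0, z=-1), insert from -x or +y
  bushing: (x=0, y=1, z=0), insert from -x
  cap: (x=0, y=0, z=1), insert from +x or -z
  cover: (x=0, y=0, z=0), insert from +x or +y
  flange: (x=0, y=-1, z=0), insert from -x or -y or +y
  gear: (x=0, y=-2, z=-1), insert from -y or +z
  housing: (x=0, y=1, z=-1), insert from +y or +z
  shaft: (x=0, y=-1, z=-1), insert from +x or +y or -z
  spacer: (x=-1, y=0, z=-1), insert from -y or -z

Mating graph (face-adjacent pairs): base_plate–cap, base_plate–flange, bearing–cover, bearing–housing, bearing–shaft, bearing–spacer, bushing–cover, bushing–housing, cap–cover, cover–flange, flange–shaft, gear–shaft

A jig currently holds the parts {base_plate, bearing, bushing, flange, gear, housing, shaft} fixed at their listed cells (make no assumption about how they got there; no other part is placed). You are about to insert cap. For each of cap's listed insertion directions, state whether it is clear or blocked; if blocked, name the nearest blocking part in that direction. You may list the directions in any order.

+x: ray from cap(0, 0, 1) has no placed part ⇒ clear
-z: nearest on ray is bearing@(0, 0, -1) ⇒ blocked

+x: clear; -z: blocked by bearing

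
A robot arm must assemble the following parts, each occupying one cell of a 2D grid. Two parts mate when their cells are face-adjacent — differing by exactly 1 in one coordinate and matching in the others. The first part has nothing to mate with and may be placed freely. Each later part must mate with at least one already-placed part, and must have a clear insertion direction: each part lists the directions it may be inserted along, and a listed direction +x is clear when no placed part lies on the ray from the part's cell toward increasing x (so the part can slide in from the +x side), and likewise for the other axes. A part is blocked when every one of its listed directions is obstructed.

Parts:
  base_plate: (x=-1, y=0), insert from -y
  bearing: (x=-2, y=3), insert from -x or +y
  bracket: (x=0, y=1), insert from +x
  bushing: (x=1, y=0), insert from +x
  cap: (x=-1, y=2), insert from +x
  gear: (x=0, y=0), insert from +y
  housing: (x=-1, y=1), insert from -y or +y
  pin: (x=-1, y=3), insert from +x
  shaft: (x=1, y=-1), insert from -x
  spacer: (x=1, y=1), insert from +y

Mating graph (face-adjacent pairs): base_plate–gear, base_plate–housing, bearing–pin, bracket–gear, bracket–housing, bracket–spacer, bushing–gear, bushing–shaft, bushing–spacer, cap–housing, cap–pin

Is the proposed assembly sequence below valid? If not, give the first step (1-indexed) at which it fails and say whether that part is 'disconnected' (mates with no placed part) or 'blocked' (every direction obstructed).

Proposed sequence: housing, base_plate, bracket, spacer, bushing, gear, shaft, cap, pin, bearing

1. housing@(-1, 1) [-y clear] — {housing}
2. base_plate@(-1, 0) [-y clear] — {base_plate, housing}
3. bracket@(0, 1) [+x clear] — {base_plate, bracket, housing}
4. spacer@(1, 1) [+y clear] — {base_plate, bracket, housing, spacer}
5. bushing@(1, 0) [+x clear] — {base_plate, bracket, bushing, housing, spacer}
6. gear@(0, 0) — +y all obstructed ⇒ blocked

Invalid at step 6 (blocked)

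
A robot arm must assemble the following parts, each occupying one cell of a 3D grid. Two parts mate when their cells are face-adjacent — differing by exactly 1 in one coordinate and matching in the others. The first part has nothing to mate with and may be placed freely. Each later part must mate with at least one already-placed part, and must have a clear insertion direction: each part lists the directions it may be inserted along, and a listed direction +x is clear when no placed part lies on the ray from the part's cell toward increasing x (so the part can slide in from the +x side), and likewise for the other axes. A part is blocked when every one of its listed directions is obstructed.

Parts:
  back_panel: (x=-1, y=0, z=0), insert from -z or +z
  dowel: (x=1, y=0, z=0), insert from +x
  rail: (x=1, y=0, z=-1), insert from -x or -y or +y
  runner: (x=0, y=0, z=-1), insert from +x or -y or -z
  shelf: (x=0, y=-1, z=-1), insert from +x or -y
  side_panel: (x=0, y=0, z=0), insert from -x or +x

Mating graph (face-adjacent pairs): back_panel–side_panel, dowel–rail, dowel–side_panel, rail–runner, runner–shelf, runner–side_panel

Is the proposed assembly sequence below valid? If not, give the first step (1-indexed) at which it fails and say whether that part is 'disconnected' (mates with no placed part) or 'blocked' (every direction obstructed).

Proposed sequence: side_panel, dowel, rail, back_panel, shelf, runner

Invalid at step 5 (disconnected)

1. side_panel@(0, 0, 0) [-x clear] — {side_panel}
2. dowel@(1, 0, 0) [+x clear] — {dowel, side_panel}
3. rail@(1, 0, -1) [-x clear] — {dowel, rail, side_panel}
4. back_panel@(-1, 0, 0) [-z clear] — {back_panel, dowel, rail, side_panel}
5. shelf@(0, -1, -1) — no placed neighbour ⇒ disconnected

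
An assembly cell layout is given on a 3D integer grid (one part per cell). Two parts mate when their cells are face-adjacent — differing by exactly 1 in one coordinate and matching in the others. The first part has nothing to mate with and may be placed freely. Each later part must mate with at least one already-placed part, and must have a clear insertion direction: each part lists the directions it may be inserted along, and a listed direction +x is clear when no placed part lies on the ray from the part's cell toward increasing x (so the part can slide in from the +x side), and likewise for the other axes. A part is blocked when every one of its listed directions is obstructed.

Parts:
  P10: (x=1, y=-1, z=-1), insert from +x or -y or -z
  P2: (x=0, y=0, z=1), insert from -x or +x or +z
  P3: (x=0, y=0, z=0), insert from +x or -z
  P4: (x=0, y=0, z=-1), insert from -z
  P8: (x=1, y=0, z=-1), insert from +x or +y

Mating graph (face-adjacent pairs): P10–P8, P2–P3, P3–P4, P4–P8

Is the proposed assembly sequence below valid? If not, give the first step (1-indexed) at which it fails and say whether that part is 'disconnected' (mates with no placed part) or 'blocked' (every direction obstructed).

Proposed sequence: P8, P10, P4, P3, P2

1. P8@(1, 0, -1) [+x clear] — {P8}
2. P10@(1, -1, -1) [+x clear] — {P10, P8}
3. P4@(0, 0, -1) [-z clear] — {P10, P4, P8}
4. P3@(0, 0, 0) [+x clear] — {P10, P3, P4, P8}
5. P2@(0, 0, 1) [-x clear] — {P10, P2, P3, P4, P8}

Valid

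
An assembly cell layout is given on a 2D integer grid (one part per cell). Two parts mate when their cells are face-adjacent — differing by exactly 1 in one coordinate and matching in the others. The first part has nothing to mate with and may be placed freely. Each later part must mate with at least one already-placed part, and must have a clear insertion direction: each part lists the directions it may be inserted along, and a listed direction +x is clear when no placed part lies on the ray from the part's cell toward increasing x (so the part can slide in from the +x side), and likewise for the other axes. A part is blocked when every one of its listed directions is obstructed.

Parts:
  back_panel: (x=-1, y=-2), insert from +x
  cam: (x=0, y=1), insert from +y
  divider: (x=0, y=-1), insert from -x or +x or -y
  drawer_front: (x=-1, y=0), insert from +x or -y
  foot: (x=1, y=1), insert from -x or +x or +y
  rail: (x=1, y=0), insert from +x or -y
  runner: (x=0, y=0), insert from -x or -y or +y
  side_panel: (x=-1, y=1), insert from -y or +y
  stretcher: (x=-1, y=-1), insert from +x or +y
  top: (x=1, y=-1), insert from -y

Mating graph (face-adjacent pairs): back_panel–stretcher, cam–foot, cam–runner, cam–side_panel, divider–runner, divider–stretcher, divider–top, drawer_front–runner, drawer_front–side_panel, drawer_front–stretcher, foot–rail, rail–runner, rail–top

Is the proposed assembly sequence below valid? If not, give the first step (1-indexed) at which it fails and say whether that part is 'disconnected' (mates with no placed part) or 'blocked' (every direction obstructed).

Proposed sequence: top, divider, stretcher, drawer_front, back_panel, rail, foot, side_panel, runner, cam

1. top@(1, -1) [-y clear] — {top}
2. divider@(0, -1) [-x clear] — {divider, top}
3. stretcher@(-1, -1) [+y clear] — {divider, stretcher, top}
4. drawer_front@(-1, 0) [+x clear] — {divider, drawer_front, stretcher, top}
5. back_panel@(-1, -2) [+x clear] — {back_panel, divider, drawer_front, stretcher, top}
6. rail@(1, 0) [+x clear] — {back_panel, divider, drawer_front, rail, stretcher, top}
7. foot@(1, 1) [-x clear] — {back_panel, divider, drawer_front, foot, rail, stretcher, top}
8. side_panel@(-1, 1) [+y clear] — {back_panel, divider, drawer_front, foot, rail, side_panel, stretcher, top}
9. runner@(0, 0) [+y clear] — {back_panel, divider, drawer_front, foot, rail, runner, side_panel, stretcher, top}
10. cam@(0, 1) [+y clear] — {back_panel, cam, divider, drawer_front, foot, rail, runner, side_panel, stretcher, top}

Valid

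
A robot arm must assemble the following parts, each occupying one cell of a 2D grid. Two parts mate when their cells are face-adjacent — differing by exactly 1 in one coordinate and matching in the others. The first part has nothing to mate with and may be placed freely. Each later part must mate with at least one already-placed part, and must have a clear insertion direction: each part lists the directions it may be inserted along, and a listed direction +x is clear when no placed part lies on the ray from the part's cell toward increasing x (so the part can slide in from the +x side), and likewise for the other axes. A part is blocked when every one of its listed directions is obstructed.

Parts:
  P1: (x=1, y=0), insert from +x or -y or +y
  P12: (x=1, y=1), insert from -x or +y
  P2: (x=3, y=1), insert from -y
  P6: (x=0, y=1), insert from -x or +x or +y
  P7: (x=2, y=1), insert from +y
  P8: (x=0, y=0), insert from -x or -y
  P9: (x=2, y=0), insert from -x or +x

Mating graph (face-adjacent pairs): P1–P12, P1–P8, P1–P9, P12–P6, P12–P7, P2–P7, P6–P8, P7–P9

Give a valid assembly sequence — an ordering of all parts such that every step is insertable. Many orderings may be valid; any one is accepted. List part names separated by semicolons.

1. P9@(2, 0) [-x clear] — {P9}
2. P1@(1, 0) [-y clear] — {P1, P9}
3. P7@(2, 1) [+y clear] — {P1, P7, P9}
4. P2@(3, 1) [-y clear] — {P1, P2, P7, P9}
5. P12@(1, 1) [-x clear] — {P1, P12, P2, P7, P9}
6. P8@(0, 0) [-x clear] — {P1, P12, P2, P7, P8, P9}
7. P6@(0, 1) [-x clear] — {P1, P12, P2, P6, P7, P8, P9}

P9; P1; P7; P2; P12; P8; P6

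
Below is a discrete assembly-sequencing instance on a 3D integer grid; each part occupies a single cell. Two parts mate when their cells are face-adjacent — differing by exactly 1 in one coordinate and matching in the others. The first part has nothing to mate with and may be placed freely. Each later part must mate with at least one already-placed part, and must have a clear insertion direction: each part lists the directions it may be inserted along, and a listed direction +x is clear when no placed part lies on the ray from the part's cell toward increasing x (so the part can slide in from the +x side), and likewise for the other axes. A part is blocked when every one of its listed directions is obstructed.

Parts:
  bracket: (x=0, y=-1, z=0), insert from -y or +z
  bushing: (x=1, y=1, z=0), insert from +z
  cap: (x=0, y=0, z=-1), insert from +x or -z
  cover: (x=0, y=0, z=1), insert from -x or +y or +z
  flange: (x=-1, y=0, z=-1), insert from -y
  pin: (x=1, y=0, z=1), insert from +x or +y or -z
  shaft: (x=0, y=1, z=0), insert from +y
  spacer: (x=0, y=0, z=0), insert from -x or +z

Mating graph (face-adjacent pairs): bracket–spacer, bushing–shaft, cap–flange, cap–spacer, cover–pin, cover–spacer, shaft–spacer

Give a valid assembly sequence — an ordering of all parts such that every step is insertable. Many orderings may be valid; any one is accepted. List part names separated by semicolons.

1. flange@(-1, 0, -1) [-y clear] — {flange}
2. cap@(0, 0, -1) [+x clear] — {cap, flange}
3. spacer@(0, 0, 0) [-x clear] — {cap, flange, spacer}
4. bracket@(0, -1, 0) [-y clear] — {bracket, cap, flange, spacer}
5. cover@(0, 0, 1) [-x clear] — {bracket, cap, cover, flange, spacer}
6. pin@(1, 0, 1) [+x clear] — {bracket, cap, cover, flange, pin, spacer}
7. shaft@(0, 1, 0) [+y clear] — {bracket, cap, cover, flange, pin, shaft, spacer}
8. bushing@(1, 1, 0) [+z clear] — {bracket, bushing, cap, cover, flange, pin, shaft, spacer}

flange; cap; spacer; bracket; cover; pin; shaft; bushing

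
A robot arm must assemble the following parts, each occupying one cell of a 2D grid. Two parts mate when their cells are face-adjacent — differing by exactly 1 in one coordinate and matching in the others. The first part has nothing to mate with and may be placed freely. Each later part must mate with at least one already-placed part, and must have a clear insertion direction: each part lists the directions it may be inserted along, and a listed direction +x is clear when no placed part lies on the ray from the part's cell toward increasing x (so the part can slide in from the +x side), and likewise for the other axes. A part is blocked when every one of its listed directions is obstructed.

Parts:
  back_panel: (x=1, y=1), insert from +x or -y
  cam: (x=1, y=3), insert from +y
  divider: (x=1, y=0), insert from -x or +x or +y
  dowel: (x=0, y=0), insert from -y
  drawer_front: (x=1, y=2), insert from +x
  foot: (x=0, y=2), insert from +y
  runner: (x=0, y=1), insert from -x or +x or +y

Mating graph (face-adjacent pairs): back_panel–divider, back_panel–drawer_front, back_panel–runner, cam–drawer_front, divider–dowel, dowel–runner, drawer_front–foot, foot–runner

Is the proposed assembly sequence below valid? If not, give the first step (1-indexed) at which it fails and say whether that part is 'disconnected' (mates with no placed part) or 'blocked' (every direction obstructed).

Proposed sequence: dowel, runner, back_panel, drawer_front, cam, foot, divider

Valid

1. dowel@(0, 0) [-y clear] — {dowel}
2. runner@(0, 1) [-x clear] — {dowel, runner}
3. back_panel@(1, 1) [+x clear] — {back_panel, dowel, runner}
4. drawer_front@(1, 2) [+x clear] — {back_panel, dowel, drawer_front, runner}
5. cam@(1, 3) [+y clear] — {back_panel, cam, dowel, drawer_front, runner}
6. foot@(0, 2) [+y clear] — {back_panel, cam, dowel, drawer_front, foot, runner}
7. divider@(1, 0) [+x clear] — {back_panel, cam, divider, dowel, drawer_front, foot, runner}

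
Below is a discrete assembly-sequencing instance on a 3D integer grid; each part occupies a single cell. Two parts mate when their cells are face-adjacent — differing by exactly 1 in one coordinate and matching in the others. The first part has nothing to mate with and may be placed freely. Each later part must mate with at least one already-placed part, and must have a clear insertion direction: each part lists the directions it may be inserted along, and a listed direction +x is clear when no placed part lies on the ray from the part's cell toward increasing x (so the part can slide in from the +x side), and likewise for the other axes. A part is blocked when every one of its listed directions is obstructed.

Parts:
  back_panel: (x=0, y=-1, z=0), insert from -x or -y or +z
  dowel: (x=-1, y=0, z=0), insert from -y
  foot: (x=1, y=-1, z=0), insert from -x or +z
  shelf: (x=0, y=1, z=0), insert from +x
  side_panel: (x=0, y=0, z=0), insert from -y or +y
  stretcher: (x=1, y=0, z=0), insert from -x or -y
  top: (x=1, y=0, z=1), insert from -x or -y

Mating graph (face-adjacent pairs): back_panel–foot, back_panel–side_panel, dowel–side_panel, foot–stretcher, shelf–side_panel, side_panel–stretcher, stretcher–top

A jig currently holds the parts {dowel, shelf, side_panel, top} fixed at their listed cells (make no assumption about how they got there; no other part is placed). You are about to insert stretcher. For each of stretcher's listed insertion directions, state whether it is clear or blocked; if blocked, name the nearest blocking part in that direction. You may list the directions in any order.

-x: nearest on ray is side_panel@(0, 0, 0) ⇒ blocked
-y: ray from stretcher(1, 0, 0) has no placed part ⇒ clear

-x: blocked by side_panel; -y: clear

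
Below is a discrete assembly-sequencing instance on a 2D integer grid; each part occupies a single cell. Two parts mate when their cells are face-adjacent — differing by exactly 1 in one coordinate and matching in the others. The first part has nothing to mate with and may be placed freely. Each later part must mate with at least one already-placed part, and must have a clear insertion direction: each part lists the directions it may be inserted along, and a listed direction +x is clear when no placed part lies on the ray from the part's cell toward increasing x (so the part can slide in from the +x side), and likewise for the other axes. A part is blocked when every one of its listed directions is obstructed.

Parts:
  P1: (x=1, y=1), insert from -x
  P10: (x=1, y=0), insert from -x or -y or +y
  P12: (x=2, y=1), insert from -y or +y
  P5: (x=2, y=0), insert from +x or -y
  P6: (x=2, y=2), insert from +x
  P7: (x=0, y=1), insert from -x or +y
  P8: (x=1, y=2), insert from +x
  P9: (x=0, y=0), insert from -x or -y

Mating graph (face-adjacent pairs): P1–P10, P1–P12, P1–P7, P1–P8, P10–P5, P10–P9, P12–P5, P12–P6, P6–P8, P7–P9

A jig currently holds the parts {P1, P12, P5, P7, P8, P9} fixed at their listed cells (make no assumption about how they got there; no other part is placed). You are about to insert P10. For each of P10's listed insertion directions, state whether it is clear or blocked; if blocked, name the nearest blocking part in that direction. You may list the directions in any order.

+y: blocked by P1; -x: blocked by P9; -y: clear

-x: nearest on ray is P9@(0, 0) ⇒ blocked
-y: ray from P10(1, 0) has no placed part ⇒ clear
+y: nearest on ray is P1@(1, 1) ⇒ blocked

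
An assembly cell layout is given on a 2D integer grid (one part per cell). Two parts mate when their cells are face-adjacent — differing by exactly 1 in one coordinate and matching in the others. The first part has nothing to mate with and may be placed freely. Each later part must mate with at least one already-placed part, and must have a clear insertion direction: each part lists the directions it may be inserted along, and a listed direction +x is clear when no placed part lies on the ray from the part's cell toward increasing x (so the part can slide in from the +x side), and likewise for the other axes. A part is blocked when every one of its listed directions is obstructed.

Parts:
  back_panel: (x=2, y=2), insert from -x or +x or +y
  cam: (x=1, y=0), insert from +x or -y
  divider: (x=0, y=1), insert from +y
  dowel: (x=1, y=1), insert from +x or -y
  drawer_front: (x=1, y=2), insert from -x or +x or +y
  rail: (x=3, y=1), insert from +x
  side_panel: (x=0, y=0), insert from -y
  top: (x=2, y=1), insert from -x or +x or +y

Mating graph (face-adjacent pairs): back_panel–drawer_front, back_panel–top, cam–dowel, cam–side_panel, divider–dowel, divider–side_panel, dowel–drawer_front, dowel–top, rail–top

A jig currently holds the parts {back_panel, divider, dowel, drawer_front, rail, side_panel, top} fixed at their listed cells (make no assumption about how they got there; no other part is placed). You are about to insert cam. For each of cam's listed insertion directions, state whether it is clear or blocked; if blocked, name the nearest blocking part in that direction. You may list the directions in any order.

+x: ray from cam(1, 0) has no placed part ⇒ clear
-y: ray from cam(1, 0) has no placed part ⇒ clear

+x: clear; -y: clear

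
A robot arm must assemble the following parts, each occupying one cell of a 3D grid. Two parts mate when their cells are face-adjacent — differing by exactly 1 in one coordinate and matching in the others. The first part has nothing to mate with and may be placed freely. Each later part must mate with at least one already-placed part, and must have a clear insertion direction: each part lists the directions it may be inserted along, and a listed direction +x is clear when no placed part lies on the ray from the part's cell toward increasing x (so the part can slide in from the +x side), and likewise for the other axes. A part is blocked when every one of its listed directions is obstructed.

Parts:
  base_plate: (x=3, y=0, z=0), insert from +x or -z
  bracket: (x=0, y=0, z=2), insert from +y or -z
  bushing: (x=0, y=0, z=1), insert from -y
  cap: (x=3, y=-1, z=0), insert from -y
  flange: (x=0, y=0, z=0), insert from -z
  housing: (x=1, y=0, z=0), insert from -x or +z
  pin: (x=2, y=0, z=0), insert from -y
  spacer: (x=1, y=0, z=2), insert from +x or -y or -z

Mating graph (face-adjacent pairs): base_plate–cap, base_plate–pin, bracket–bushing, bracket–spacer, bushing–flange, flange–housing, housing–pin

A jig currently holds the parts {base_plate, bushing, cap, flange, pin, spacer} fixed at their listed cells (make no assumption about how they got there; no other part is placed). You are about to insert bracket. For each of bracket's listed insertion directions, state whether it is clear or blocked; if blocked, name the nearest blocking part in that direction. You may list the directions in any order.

+y: ray from bracket(0, 0, 2) has no placed part ⇒ clear
-z: nearest on ray is bushing@(0, 0, 1) ⇒ blocked

+y: clear; -z: blocked by bushing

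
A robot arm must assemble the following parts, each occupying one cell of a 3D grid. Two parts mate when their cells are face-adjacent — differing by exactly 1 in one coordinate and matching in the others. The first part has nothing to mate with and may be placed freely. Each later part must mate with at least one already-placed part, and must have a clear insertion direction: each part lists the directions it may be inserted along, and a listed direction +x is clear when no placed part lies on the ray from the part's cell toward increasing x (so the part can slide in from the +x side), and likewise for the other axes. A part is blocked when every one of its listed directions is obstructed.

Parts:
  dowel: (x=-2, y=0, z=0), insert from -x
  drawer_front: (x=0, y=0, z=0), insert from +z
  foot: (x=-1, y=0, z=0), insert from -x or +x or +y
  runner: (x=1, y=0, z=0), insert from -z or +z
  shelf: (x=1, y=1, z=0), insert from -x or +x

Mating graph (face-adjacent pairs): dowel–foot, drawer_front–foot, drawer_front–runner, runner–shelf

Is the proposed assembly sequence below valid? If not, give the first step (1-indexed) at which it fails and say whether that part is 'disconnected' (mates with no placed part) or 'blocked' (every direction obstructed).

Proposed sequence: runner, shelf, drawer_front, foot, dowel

1. runner@(1, 0, 0) [-z clear] — {runner}
2. shelf@(1, 1, 0) [-x clear] — {runner, shelf}
3. drawer_front@(0, 0, 0) [+z clear] — {drawer_front, runner, shelf}
4. foot@(-1, 0, 0) [-x clear] — {drawer_front, foot, runner, shelf}
5. dowel@(-2, 0, 0) [-x clear] — {dowel, drawer_front, foot, runner, shelf}

Valid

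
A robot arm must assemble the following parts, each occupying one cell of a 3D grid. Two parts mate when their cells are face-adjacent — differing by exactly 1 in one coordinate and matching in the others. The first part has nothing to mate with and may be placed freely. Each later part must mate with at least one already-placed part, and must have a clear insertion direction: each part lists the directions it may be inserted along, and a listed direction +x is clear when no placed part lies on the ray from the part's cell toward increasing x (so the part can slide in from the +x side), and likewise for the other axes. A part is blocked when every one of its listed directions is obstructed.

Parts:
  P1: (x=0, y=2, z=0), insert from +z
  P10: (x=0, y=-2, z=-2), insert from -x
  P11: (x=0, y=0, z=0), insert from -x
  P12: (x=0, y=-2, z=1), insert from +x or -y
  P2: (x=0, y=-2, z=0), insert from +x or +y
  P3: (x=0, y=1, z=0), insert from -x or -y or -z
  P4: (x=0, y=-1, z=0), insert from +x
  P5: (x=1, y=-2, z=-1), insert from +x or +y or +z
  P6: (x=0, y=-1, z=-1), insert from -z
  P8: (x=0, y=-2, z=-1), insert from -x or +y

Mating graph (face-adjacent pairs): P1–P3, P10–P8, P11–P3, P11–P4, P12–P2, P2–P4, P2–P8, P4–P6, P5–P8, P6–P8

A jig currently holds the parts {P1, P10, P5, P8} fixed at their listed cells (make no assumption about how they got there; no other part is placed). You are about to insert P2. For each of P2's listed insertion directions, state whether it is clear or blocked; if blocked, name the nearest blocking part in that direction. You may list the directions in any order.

+x: clear; +y: blocked by P1

+x: ray from P2(0, -2, 0) has no placed part ⇒ clear
+y: nearest on ray is P1@(0, 2, 0) ⇒ blocked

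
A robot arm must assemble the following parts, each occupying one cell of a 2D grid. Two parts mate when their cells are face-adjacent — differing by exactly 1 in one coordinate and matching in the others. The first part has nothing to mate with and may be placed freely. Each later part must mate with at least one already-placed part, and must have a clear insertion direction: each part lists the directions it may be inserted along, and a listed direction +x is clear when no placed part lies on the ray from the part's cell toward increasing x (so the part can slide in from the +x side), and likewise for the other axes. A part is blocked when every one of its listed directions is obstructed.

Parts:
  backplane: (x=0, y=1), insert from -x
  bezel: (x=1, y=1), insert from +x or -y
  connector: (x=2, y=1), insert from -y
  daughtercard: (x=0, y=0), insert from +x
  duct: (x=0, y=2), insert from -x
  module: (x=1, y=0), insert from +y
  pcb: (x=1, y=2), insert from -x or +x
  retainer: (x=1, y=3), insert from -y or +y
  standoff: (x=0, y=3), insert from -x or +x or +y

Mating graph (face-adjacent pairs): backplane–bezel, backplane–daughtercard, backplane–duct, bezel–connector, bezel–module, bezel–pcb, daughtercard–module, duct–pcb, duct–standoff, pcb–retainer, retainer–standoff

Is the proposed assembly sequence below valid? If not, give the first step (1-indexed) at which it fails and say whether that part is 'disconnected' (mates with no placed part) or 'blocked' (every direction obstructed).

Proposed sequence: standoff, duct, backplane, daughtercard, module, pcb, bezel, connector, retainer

Valid

1. standoff@(0, 3) [-x clear] — {standoff}
2. duct@(0, 2) [-x clear] — {duct, standoff}
3. backplane@(0, 1) [-x clear] — {backplane, duct, standoff}
4. daughtercard@(0, 0) [+x clear] — {backplane, daughtercard, duct, standoff}
5. module@(1, 0) [+y clear] — {backplane, daughtercard, duct, module, standoff}
6. pcb@(1, 2) [+x clear] — {backplane, daughtercard, duct, module, pcb, standoff}
7. bezel@(1, 1) [+x clear] — {backplane, bezel, daughtercard, duct, module, pcb, standoff}
8. connector@(2, 1) [-y clear] — {backplane, bezel, connector, daughtercard, duct, module, pcb, standoff}
9. retainer@(1, 3) [+y clear] — {backplane, bezel, connector, daughtercard, duct, module, pcb, retainer, standoff}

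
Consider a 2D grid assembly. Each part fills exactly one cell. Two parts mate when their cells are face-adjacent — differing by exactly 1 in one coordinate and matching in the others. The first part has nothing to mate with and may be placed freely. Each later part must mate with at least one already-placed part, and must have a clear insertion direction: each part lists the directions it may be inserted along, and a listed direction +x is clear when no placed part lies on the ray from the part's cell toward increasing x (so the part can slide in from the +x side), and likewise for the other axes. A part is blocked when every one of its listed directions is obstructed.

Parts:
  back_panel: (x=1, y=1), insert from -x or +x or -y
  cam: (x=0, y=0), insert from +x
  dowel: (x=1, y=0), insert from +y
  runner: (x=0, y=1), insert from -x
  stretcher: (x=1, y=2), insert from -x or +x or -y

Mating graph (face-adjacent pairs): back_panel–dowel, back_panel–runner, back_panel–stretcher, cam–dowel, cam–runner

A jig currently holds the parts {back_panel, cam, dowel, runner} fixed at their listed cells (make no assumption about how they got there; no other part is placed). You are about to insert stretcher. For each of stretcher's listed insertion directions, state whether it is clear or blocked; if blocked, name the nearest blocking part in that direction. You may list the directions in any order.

-x: ray from stretcher(1, 2) has no placed part ⇒ clear
+x: ray from stretcher(1, 2) has no placed part ⇒ clear
-y: nearest on ray is back_panel@(1, 1) ⇒ blocked

+x: clear; -x: clear; -y: blocked by back_panel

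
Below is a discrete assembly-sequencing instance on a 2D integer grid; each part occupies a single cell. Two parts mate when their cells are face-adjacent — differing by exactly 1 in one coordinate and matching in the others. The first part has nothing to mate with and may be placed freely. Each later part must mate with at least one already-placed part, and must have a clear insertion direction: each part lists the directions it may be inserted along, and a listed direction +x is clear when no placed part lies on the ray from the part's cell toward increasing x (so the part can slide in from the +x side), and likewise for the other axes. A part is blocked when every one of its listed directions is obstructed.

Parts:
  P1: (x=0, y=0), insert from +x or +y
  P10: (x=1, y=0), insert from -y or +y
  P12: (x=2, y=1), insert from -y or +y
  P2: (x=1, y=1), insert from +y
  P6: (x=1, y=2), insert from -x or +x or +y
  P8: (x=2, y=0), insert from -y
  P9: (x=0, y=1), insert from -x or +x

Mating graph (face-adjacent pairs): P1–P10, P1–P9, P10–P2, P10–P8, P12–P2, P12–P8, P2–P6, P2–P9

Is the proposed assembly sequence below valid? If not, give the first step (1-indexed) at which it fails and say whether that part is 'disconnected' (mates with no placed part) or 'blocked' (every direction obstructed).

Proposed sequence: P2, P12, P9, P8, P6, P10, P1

1. P2@(1, 1) [+y clear] — {P2}
2. P12@(2, 1) [-y clear] — {P12, P2}
3. P9@(0, 1) [-x clear] — {P12, P2, P9}
4. P8@(2, 0) [-y clear] — {P12, P2, P8, P9}
5. P6@(1, 2) [-x clear] — {P12, P2, P6, P8, P9}
6. P10@(1, 0) [-y clear] — {P10, P12, P2, P6, P8, P9}
7. P1@(0, 0) — +x/+y all obstructed ⇒ blocked

Invalid at step 7 (blocked)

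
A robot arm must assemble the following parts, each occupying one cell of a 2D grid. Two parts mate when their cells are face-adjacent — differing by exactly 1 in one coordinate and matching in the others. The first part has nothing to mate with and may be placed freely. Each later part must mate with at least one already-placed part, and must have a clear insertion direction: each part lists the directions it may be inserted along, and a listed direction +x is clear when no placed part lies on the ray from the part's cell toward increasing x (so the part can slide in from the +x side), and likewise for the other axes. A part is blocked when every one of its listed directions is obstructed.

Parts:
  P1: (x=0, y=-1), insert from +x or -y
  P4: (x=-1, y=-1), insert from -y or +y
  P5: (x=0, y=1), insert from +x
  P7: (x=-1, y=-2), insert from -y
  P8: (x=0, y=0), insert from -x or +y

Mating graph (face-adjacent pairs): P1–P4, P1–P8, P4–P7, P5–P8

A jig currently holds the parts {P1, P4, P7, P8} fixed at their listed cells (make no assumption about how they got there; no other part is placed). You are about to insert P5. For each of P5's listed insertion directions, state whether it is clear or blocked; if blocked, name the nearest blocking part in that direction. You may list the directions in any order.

+x: ray from P5(0, 1) has no placed part ⇒ clear

+x: clear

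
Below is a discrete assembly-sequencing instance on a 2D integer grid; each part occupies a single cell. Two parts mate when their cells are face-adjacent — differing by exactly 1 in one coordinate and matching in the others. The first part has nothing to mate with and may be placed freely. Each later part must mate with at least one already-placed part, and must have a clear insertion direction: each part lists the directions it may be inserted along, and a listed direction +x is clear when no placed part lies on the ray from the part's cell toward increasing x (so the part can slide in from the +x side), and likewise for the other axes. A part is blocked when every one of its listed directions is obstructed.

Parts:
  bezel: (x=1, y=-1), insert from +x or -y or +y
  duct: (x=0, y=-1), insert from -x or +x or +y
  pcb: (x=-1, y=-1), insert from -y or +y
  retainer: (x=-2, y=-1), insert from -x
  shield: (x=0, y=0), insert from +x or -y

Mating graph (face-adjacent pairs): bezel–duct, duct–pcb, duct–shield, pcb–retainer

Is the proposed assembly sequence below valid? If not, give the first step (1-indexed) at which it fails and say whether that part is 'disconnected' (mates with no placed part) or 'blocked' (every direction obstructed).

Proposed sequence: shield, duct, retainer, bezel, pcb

Invalid at step 3 (disconnected)

1. shield@(0, 0) [+x clear] — {shield}
2. duct@(0, -1) [-x clear] — {duct, shield}
3. retainer@(-2, -1) — no placed neighbour ⇒ disconnected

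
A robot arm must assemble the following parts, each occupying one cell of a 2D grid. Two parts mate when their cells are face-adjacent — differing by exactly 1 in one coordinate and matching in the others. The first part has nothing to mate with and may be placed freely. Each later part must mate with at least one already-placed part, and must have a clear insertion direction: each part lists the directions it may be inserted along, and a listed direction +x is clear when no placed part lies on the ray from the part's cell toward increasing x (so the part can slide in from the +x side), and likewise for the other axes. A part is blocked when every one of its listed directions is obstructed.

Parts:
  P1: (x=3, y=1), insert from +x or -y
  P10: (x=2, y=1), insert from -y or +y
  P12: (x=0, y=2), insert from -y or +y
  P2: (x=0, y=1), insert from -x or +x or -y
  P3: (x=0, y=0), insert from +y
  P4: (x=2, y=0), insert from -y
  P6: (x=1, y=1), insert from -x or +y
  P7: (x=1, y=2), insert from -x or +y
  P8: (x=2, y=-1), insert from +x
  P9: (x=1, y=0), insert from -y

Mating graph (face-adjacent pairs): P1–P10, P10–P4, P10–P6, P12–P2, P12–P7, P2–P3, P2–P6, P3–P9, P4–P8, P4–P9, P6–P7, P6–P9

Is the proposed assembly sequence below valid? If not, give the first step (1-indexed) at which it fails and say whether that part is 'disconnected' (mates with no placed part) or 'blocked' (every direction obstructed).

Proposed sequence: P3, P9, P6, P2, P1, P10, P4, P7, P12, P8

1. P3@(0, 0) [+y clear] — {P3}
2. P9@(1, 0) [-y clear] — {P3, P9}
3. P6@(1, 1) [-x clear] — {P3, P6, P9}
4. P2@(0, 1) [-x clear] — {P2, P3, P6, P9}
5. P1@(3, 1) — no placed neighbour ⇒ disconnected

Invalid at step 5 (disconnected)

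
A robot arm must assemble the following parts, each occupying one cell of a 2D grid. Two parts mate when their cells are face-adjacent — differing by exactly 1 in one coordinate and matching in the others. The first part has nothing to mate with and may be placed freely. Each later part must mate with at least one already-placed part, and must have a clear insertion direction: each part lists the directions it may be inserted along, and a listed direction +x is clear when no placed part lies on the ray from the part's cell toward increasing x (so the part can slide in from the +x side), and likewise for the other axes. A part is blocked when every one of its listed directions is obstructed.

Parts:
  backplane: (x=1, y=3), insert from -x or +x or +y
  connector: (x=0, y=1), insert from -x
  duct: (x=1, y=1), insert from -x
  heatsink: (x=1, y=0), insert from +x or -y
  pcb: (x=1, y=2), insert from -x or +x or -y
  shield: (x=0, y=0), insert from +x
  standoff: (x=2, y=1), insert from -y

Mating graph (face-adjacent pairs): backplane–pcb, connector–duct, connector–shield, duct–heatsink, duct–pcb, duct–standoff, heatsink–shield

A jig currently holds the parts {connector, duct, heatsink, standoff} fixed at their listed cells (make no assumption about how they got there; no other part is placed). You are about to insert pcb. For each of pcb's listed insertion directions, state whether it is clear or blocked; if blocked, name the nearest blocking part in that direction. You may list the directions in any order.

+x: clear; -x: clear; -y: blocked by duct

-x: ray from pcb(1, 2) has no placed part ⇒ clear
+x: ray from pcb(1, 2) has no placed part ⇒ clear
-y: nearest on ray is duct@(1, 1) ⇒ blocked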